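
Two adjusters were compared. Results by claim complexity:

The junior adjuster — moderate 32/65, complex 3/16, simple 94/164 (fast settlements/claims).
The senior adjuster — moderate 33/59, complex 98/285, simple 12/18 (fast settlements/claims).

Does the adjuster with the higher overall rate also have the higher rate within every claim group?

No

Moderate: the junior adjuster 32/65 = 49.2%, the senior adjuster 33/59 = 55.9% → the senior adjuster
Complex: the junior adjuster 3/16 = 18.8%, the senior adjuster 98/285 = 34.4% → the senior adjuster
Simple: the junior adjuster 94/164 = 57.3%, the senior adjuster 12/18 = 66.7% → the senior adjuster
Overall: the junior adjuster 129/245 = 52.7%, the senior adjuster 143/362 = 39.5% → the junior adjuster
The senior adjuster wins each claim group but the junior adjuster wins overall — the comparison reverses. The senior adjuster's claims skew toward complex, which has a lower base rate.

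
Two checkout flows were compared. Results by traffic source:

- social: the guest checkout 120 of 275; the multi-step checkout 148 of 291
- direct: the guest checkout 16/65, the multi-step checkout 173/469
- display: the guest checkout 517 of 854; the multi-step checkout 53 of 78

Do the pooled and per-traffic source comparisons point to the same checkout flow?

No

Social: the guest checkout 120/275 = 43.6%, the multi-step checkout 148/291 = 50.9% → the multi-step checkout
Direct: the guest checkout 16/65 = 24.6%, the multi-step checkout 173/469 = 36.9% → the multi-step checkout
Display: the guest checkout 517/854 = 60.5%, the multi-step checkout 53/78 = 67.9% → the multi-step checkout
Overall: the guest checkout 653/1194 = 54.7%, the multi-step checkout 374/838 = 44.6% → the guest checkout
The multi-step checkout wins each traffic group but the guest checkout wins overall — the comparison reverses. The multi-step checkout's sessions skew toward direct, which has a lower base rate.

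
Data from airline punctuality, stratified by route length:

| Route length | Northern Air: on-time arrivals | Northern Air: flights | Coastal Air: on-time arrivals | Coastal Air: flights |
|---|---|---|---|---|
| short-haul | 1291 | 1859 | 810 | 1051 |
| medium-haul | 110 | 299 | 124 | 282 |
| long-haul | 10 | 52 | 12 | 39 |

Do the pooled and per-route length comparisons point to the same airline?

Short-haul: Northern Air 1291/1859 = 69.4%, Coastal Air 810/1051 = 77.1% → Coastal Air
Medium-haul: Northern Air 110/299 = 36.8%, Coastal Air 124/282 = 44.0% → Coastal Air
Long-haul: Northern Air 10/52 = 19.2%, Coastal Air 12/39 = 30.8% → Coastal Air
Overall: Northern Air 1411/2210 = 63.8%, Coastal Air 946/1372 = 69.0% → Coastal Air
Coastal Air wins overall and in every route group — no reversal.

Yes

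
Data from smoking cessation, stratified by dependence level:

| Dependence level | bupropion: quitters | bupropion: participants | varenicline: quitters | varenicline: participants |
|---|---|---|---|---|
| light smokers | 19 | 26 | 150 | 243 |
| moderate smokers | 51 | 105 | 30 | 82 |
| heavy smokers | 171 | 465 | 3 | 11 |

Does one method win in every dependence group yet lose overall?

Light smokers: bupropion 19/26 = 73.1%, varenicline 150/243 = 61.7% → bupropion
Moderate smokers: bupropion 51/105 = 48.6%, varenicline 30/82 = 36.6% → bupropion
Heavy smokers: bupropion 171/465 = 36.8%, varenicline 3/11 = 27.3% → bupropion
Overall: bupropion 241/596 = 40.4%, varenicline 183/336 = 54.5% → varenicline
Bupropion wins each dependence group but varenicline wins overall — the comparison reverses. Bupropion's participants skew toward heavy smokers, which has a lower base rate.

Yes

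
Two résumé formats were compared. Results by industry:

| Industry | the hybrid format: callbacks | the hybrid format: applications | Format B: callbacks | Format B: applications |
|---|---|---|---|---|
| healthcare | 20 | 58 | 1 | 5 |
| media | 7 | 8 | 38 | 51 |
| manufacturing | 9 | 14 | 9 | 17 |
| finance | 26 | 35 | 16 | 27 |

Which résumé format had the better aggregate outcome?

Format B

Healthcare: the hybrid format 20/58 = 34.5%, Format B 1/5 = 20.0% → the hybrid format
Media: the hybrid format 7/8 = 87.5%, Format B 38/51 = 74.5% → the hybrid format
Manufacturing: the hybrid format 9/14 = 64.3%, Format B 9/17 = 52.9% → the hybrid format
Finance: the hybrid format 26/35 = 74.3%, Format B 16/27 = 59.3% → the hybrid format
Overall: the hybrid format 62/115 = 53.9%, Format B 64/100 = 64.0% → Format B
(The hybrid format wins every industry group but Format B wins overall — the hybrid format's applications skew toward the low-rate healthcare group.)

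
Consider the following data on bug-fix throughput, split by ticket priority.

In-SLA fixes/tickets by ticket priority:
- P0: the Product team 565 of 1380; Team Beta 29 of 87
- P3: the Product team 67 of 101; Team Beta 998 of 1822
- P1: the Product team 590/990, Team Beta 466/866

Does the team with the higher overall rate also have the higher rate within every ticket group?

P0: the Product team 565/1380 = 40.9%, Team Beta 29/87 = 33.3% → the Product team
P3: the Product team 67/101 = 66.3%, Team Beta 998/1822 = 54.8% → the Product team
P1: the Product team 590/990 = 59.6%, Team Beta 466/866 = 53.8% → the Product team
Overall: the Product team 1222/2471 = 49.5%, Team Beta 1493/2775 = 53.8% → Team Beta
The Product team wins each ticket group but Team Beta wins overall — the comparison reverses. The Product team's tickets skew toward P0, which has a lower base rate.

No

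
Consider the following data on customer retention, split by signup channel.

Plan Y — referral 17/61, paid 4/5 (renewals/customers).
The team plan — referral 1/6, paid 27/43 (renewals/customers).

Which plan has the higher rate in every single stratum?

Referral: Plan Y 17/61 = 27.9%, the team plan 1/6 = 16.7% → Plan Y
Paid: Plan Y 4/5 = 80.0%, the team plan 27/43 = 62.8% → Plan Y
Plan Y has the higher rate in both groups.

Plan Y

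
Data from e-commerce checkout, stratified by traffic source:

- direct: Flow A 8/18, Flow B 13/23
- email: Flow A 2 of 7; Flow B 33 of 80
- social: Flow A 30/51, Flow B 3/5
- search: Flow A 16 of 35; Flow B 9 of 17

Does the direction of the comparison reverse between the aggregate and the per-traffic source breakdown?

Yes

Direct: Flow A 8/18 = 44.4%, Flow B 13/23 = 56.5% → Flow B
Email: Flow A 2/7 = 28.6%, Flow B 33/80 = 41.2% → Flow B
Social: Flow A 30/51 = 58.8%, Flow B 3/5 = 60.0% → Flow B
Search: Flow A 16/35 = 45.7%, Flow B 9/17 = 52.9% → Flow B
Overall: Flow A 56/111 = 50.5%, Flow B 58/125 = 46.4% → Flow A
Flow B wins each traffic group but Flow A wins overall — the comparison reverses. Flow B's sessions skew toward email, which has a lower base rate.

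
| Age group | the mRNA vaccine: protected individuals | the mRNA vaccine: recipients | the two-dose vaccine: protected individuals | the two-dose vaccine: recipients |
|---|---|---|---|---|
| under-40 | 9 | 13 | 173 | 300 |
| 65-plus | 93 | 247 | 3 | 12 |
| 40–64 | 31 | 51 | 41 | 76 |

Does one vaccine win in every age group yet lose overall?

Under-40: the mRNA vaccine 9/13 = 69.2%, the two-dose vaccine 173/300 = 57.7% → the mRNA vaccine
65-plus: the mRNA vaccine 93/247 = 37.7%, the two-dose vaccine 3/12 = 25.0% → the mRNA vaccine
40–64: the mRNA vaccine 31/51 = 60.8%, the two-dose vaccine 41/76 = 53.9% → the mRNA vaccine
Overall: the mRNA vaccine 133/311 = 42.8%, the two-dose vaccine 217/388 = 55.9% → the two-dose vaccine
The mRNA vaccine wins each age group but the two-dose vaccine wins overall — the comparison reverses. The mRNA vaccine's recipients skew toward 65-plus, which has a lower base rate.

Yes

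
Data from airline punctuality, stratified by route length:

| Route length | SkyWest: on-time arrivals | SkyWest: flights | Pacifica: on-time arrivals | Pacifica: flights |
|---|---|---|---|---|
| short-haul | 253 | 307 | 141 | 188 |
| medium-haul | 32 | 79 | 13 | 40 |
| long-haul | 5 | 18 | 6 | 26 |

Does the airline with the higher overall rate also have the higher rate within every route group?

Short-haul: SkyWest 253/307 = 82.4%, Pacifica 141/188 = 75.0% → SkyWest
Medium-haul: SkyWest 32/79 = 40.5%, Pacifica 13/40 = 32.5% → SkyWest
Long-haul: SkyWest 5/18 = 27.8%, Pacifica 6/26 = 23.1% → SkyWest
Overall: SkyWest 290/404 = 71.8%, Pacifica 160/254 = 63.0% → SkyWest
SkyWest wins overall and in every route group — no reversal.

Yes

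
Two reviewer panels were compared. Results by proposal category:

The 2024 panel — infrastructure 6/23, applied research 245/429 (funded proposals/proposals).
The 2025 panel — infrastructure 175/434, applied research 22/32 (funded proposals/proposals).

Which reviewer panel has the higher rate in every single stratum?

Infrastructure: the 2024 panel 6/23 = 26.1%, the 2025 panel 175/434 = 40.3% → the 2025 panel
Applied research: the 2024 panel 245/429 = 57.1%, the 2025 panel 22/32 = 68.8% → the 2025 panel
The 2025 panel has the higher rate in both groups.

the 2025 panel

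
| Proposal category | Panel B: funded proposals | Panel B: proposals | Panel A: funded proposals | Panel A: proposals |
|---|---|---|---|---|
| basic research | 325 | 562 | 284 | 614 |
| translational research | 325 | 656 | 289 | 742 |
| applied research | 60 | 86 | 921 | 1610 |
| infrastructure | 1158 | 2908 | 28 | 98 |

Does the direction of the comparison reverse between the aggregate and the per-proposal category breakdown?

Basic research: Panel B 325/562 = 57.8%, Panel A 284/614 = 46.3% → Panel B
Translational research: Panel B 325/656 = 49.5%, Panel A 289/742 = 38.9% → Panel B
Applied research: Panel B 60/86 = 69.8%, Panel A 921/1610 = 57.2% → Panel B
Infrastructure: Panel B 1158/2908 = 39.8%, Panel A 28/98 = 28.6% → Panel B
Overall: Panel B 1868/4212 = 44.3%, Panel A 1522/3064 = 49.7% → Panel A
Panel B wins each proposal group but Panel A wins overall — the comparison reverses. Panel B's proposals skew toward infrastructure, which has a lower base rate.

Yes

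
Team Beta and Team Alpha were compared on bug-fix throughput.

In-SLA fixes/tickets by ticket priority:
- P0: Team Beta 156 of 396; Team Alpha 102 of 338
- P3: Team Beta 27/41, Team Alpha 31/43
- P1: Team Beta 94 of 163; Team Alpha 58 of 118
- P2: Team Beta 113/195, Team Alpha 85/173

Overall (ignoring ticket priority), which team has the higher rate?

Team Beta

P0: Team Beta 156/396 = 39.4%, Team Alpha 102/338 = 30.2% → Team Beta
P3: Team Beta 27/41 = 65.9%, Team Alpha 31/43 = 72.1% → Team Alpha
P1: Team Beta 94/163 = 57.7%, Team Alpha 58/118 = 49.2% → Team Beta
P2: Team Beta 113/195 = 57.9%, Team Alpha 85/173 = 49.1% → Team Beta
Overall: Team Beta 390/795 = 49.1%, Team Alpha 276/672 = 41.1% → Team Beta
(Neither sweeps every ticket group, but Team Beta has the higher pooled rate.)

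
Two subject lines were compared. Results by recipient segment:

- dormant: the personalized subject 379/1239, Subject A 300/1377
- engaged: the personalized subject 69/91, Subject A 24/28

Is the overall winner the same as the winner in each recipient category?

Dormant: the personalized subject 379/1239 = 30.6%, Subject A 300/1377 = 21.8% → the personalized subject
Engaged: the personalized subject 69/91 = 75.8%, Subject A 24/28 = 85.7% → Subject A
Overall: the personalized subject 448/1330 = 33.7%, Subject A 324/1405 = 23.1% → the personalized subject
Neither sweeps: the personalized subject wins 1 of 2 groups, Subject A wins 1. The personalized subject wins overall but not every group — no Simpson reversal.

No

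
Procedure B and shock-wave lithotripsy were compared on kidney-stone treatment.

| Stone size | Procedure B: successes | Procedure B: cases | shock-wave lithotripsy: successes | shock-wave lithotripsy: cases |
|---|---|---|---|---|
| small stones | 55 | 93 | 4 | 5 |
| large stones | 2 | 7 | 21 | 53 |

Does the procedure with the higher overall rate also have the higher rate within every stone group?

No

Small stones: Procedure B 55/93 = 59.1%, shock-wave lithotripsy 4/5 = 80.0% → shock-wave lithotripsy
Large stones: Procedure B 2/7 = 28.6%, shock-wave lithotripsy 21/53 = 39.6% → shock-wave lithotripsy
Overall: Procedure B 57/100 = 57.0%, shock-wave lithotripsy 25/58 = 43.1% → Procedure B
Shock-wave lithotripsy wins each stone group but Procedure B wins overall — the comparison reverses. Shock-wave lithotripsy's cases skew toward large stones, which has a lower base rate.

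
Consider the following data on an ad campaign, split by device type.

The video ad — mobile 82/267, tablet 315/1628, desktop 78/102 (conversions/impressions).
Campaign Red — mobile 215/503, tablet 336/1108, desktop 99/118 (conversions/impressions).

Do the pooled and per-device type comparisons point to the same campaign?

Yes

Mobile: the video ad 82/267 = 30.7%, Campaign Red 215/503 = 42.7% → Campaign Red
Tablet: the video ad 315/1628 = 19.3%, Campaign Red 336/1108 = 30.3% → Campaign Red
Desktop: the video ad 78/102 = 76.5%, Campaign Red 99/118 = 83.9% → Campaign Red
Overall: the video ad 475/1997 = 23.8%, Campaign Red 650/1729 = 37.6% → Campaign Red
Campaign Red wins overall and in every device group — no reversal.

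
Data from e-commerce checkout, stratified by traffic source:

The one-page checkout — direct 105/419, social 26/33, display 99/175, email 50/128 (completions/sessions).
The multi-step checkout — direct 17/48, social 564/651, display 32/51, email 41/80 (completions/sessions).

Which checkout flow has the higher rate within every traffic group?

Direct: the one-page checkout 105/419 = 25.1%, the multi-step checkout 17/48 = 35.4% → the multi-step checkout
Social: the one-page checkout 26/33 = 78.8%, the multi-step checkout 564/651 = 86.6% → the multi-step checkout
Display: the one-page checkout 99/175 = 56.6%, the multi-step checkout 32/51 = 62.7% → the multi-step checkout
Email: the one-page checkout 50/128 = 39.1%, the multi-step checkout 41/80 = 51.2% → the multi-step checkout
The multi-step checkout has the higher rate in all 4 groups.

the multi-step checkout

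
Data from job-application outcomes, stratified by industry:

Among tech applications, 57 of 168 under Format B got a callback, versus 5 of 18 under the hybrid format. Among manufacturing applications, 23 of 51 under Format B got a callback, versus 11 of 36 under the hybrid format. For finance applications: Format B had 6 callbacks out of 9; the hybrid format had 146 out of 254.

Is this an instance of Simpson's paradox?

Yes

Tech: Format B 57/168 = 33.9%, the hybrid format 5/18 = 27.8% → Format B
Manufacturing: Format B 23/51 = 45.1%, the hybrid format 11/36 = 30.6% → Format B
Finance: Format B 6/9 = 66.7%, the hybrid format 146/254 = 57.5% → Format B
Overall: Format B 86/228 = 37.7%, the hybrid format 162/308 = 52.6% → the hybrid format
Format B wins each industry group but the hybrid format wins overall — the comparison reverses. Format B's applications skew toward tech, which has a lower base rate.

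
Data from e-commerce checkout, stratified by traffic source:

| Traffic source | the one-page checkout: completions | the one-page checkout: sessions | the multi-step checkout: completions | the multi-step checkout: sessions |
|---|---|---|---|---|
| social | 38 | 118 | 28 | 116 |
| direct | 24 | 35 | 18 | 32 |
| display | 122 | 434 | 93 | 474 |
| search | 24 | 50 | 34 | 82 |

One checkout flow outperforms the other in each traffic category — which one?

Social: the one-page checkout 38/118 = 32.2%, the multi-step checkout 28/116 = 24.1% → the one-page checkout
Direct: the one-page checkout 24/35 = 68.6%, the multi-step checkout 18/32 = 56.2% → the one-page checkout
Display: the one-page checkout 122/434 = 28.1%, the multi-step checkout 93/474 = 19.6% → the one-page checkout
Search: the one-page checkout 24/50 = 48.0%, the multi-step checkout 34/82 = 41.5% → the one-page checkout
The one-page checkout has the higher rate in all 4 groups.

the one-page checkout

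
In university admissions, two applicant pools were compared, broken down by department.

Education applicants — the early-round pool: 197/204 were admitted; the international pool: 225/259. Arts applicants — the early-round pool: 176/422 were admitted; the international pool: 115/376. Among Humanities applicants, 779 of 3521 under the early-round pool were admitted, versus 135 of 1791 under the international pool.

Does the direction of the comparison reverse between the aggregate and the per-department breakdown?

Education: the early-round pool 197/204 = 96.6%, the international pool 225/259 = 86.9% → the early-round pool
Arts: the early-round pool 176/422 = 41.7%, the international pool 115/376 = 30.6% → the early-round pool
Humanities: the early-round pool 779/3521 = 22.1%, the international pool 135/1791 = 7.5% → the early-round pool
Overall: the early-round pool 1152/4147 = 27.8%, the international pool 475/2426 = 19.6% → the early-round pool
The early-round pool wins overall and in every department group — no reversal.

No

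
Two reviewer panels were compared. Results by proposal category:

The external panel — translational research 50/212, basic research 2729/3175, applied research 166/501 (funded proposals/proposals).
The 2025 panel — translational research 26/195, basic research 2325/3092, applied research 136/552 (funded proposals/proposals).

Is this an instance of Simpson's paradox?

Translational research: the external panel 50/212 = 23.6%, the 2025 panel 26/195 = 13.3% → the external panel
Basic research: the external panel 2729/3175 = 86.0%, the 2025 panel 2325/3092 = 75.2% → the external panel
Applied research: the external panel 166/501 = 33.1%, the 2025 panel 136/552 = 24.6% → the external panel
Overall: the external panel 2945/3888 = 75.7%, the 2025 panel 2487/3839 = 64.8% → the external panel
The external panel wins overall and in every proposal group — no reversal.

No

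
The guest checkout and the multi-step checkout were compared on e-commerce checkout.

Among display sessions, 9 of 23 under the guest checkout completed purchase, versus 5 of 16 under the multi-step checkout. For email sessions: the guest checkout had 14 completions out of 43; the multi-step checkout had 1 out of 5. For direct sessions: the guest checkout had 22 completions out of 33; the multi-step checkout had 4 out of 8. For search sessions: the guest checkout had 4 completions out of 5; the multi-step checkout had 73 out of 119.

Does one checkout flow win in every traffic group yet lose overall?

Yes

Display: the guest checkout 9/23 = 39.1%, the multi-step checkout 5/16 = 31.2% → the guest checkout
Email: the guest checkout 14/43 = 32.6%, the multi-step checkout 1/5 = 20.0% → the guest checkout
Direct: the guest checkout 22/33 = 66.7%, the multi-step checkout 4/8 = 50.0% → the guest checkout
Search: the guest checkout 4/5 = 80.0%, the multi-step checkout 73/119 = 61.3% → the guest checkout
Overall: the guest checkout 49/104 = 47.1%, the multi-step checkout 83/148 = 56.1% → the multi-step checkout
The guest checkout wins each traffic group but the multi-step checkout wins overall — the comparison reverses. The guest checkout's sessions skew toward email, which has a lower base rate.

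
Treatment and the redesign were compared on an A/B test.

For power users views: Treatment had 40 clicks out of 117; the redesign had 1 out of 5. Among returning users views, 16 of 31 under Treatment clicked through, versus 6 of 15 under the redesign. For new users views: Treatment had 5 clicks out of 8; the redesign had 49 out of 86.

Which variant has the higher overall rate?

the redesign

Power users: Treatment 40/117 = 34.2%, the redesign 1/5 = 20.0% → Treatment
Returning users: Treatment 16/31 = 51.6%, the redesign 6/15 = 40.0% → Treatment
New users: Treatment 5/8 = 62.5%, the redesign 49/86 = 57.0% → Treatment
Overall: Treatment 61/156 = 39.1%, the redesign 56/106 = 52.8% → the redesign
(Treatment wins every user group but the redesign wins overall — Treatment's views skew toward the low-rate power users group.)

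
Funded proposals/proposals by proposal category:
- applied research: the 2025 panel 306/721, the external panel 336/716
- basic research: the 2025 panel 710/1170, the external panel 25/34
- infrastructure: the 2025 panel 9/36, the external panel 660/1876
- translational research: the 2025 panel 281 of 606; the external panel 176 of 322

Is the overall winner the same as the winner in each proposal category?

No

Applied research: the 2025 panel 306/721 = 42.4%, the external panel 336/716 = 46.9% → the external panel
Basic research: the 2025 panel 710/1170 = 60.7%, the external panel 25/34 = 73.5% → the external panel
Infrastructure: the 2025 panel 9/36 = 25.0%, the external panel 660/1876 = 35.2% → the external panel
Translational research: the 2025 panel 281/606 = 46.4%, the external panel 176/322 = 54.7% → the external panel
Overall: the 2025 panel 1306/2533 = 51.6%, the external panel 1197/2948 = 40.6% → the 2025 panel
The external panel wins each proposal group but the 2025 panel wins overall — the comparison reverses. The external panel's proposals skew toward infrastructure, which has a lower base rate.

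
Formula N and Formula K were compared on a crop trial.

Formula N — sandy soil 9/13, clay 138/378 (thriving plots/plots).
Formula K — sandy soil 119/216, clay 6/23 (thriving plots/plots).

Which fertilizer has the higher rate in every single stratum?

Sandy soil: Formula N 9/13 = 69.2%, Formula K 119/216 = 55.1% → Formula N
Clay: Formula N 138/378 = 36.5%, Formula K 6/23 = 26.1% → Formula N
Formula N has the higher rate in both groups.

Formula N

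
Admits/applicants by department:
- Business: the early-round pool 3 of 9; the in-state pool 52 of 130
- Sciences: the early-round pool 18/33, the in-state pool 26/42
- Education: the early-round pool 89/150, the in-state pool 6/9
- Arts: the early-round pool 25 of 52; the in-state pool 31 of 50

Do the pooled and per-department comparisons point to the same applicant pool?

No

Business: the early-round pool 3/9 = 33.3%, the in-state pool 52/130 = 40.0% → the in-state pool
Sciences: the early-round pool 18/33 = 54.5%, the in-state pool 26/42 = 61.9% → the in-state pool
Education: the early-round pool 89/150 = 59.3%, the in-state pool 6/9 = 66.7% → the in-state pool
Arts: the early-round pool 25/52 = 48.1%, the in-state pool 31/50 = 62.0% → the in-state pool
Overall: the early-round pool 135/244 = 55.3%, the in-state pool 115/231 = 49.8% → the early-round pool
The in-state pool wins each department group but the early-round pool wins overall — the comparison reverses. The in-state pool's applicants skew toward Business, which has a lower base rate.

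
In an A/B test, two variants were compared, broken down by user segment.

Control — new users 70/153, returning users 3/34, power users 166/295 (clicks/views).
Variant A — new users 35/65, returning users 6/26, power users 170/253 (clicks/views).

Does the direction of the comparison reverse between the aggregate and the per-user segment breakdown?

No

New users: Control 70/153 = 45.8%, Variant A 35/65 = 53.8% → Variant A
Returning users: Control 3/34 = 8.8%, Variant A 6/26 = 23.1% → Variant A
Power users: Control 166/295 = 56.3%, Variant A 170/253 = 67.2% → Variant A
Overall: Control 239/482 = 49.6%, Variant A 211/344 = 61.3% → Variant A
Variant A wins overall and in every user group — no reversal.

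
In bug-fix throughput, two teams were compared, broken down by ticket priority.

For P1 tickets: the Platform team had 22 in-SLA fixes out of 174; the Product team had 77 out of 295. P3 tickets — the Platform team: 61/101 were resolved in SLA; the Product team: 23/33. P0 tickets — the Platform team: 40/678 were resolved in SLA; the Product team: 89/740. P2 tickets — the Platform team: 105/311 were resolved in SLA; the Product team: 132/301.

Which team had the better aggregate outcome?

P1: the Platform team 22/174 = 12.6%, the Product team 77/295 = 26.1% → the Product team
P3: the Platform team 61/101 = 60.4%, the Product team 23/33 = 69.7% → the Product team
P0: the Platform team 40/678 = 5.9%, the Product team 89/740 = 12.0% → the Product team
P2: the Platform team 105/311 = 33.8%, the Product team 132/301 = 43.9% → the Product team
Overall: the Platform team 228/1264 = 18.0%, the Product team 321/1369 = 23.4% → the Product team

the Product team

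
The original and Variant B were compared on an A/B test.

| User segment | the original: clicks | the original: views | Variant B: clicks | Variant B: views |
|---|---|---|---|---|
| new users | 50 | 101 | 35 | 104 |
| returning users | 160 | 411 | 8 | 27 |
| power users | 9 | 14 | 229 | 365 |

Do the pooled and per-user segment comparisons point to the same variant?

No

New users: the original 50/101 = 49.5%, Variant B 35/104 = 33.7% → the original
Returning users: the original 160/411 = 38.9%, Variant B 8/27 = 29.6% → the original
Power users: the original 9/14 = 64.3%, Variant B 229/365 = 62.7% → the original
Overall: the original 219/526 = 41.6%, Variant B 272/496 = 54.8% → Variant B
The original wins each user group but Variant B wins overall — the comparison reverses. The original's views skew toward returning users, which has a lower base rate.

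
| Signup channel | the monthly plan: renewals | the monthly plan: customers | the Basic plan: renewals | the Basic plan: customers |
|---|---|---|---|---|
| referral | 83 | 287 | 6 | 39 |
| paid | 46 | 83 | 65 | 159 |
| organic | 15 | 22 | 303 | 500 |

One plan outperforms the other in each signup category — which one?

Referral: the monthly plan 83/287 = 28.9%, the Basic plan 6/39 = 15.4% → the monthly plan
Paid: the monthly plan 46/83 = 55.4%, the Basic plan 65/159 = 40.9% → the monthly plan
Organic: the monthly plan 15/22 = 68.2%, the Basic plan 303/500 = 60.6% → the monthly plan
The monthly plan has the higher rate in all 3 groups.

the monthly plan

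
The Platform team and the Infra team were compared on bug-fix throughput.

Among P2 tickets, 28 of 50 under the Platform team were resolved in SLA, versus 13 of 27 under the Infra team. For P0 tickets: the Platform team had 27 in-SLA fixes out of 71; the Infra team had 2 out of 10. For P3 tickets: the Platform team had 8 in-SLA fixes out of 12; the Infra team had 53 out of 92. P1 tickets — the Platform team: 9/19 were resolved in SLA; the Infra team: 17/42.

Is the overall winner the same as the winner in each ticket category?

No

P2: the Platform team 28/50 = 56.0%, the Infra team 13/27 = 48.1% → the Platform team
P0: the Platform team 27/71 = 38.0%, the Infra team 2/10 = 20.0% → the Platform team
P3: the Platform team 8/12 = 66.7%, the Infra team 53/92 = 57.6% → the Platform team
P1: the Platform team 9/19 = 47.4%, the Infra team 17/42 = 40.5% → the Platform team
Overall: the Platform team 72/152 = 47.4%, the Infra team 85/171 = 49.7% → the Infra team
The Platform team wins each ticket group but the Infra team wins overall — the comparison reverses. The Platform team's tickets skew toward P0, which has a lower base rate.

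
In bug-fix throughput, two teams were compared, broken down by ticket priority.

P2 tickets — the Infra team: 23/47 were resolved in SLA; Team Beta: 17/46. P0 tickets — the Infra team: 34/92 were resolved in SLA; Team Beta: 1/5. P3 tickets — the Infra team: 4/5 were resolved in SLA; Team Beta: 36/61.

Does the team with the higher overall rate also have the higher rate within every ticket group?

P2: the Infra team 23/47 = 48.9%, Team Beta 17/46 = 37.0% → the Infra team
P0: the Infra team 34/92 = 37.0%, Team Beta 1/5 = 20.0% → the Infra team
P3: the Infra team 4/5 = 80.0%, Team Beta 36/61 = 59.0% → the Infra team
Overall: the Infra team 61/144 = 42.4%, Team Beta 54/112 = 48.2% → Team Beta
The Infra team wins each ticket group but Team Beta wins overall — the comparison reverses. The Infra team's tickets skew toward P0, which has a lower base rate.

No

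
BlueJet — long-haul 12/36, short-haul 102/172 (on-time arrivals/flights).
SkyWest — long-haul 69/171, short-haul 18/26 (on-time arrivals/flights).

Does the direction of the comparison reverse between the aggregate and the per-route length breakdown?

Yes

Long-haul: BlueJet 12/36 = 33.3%, SkyWest 69/171 = 40.4% → SkyWest
Short-haul: BlueJet 102/172 = 59.3%, SkyWest 18/26 = 69.2% → SkyWest
Overall: BlueJet 114/208 = 54.8%, SkyWest 87/197 = 44.2% → BlueJet
SkyWest wins each route group but BlueJet wins overall — the comparison reverses. SkyWest's flights skew toward long-haul, which has a lower base rate.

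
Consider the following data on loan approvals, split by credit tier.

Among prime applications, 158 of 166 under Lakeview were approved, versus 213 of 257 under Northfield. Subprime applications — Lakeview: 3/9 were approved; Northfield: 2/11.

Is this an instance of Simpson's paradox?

No

Prime: Lakeview 158/166 = 95.2%, Northfield 213/257 = 82.9% → Lakeview
Subprime: Lakeview 3/9 = 33.3%, Northfield 2/11 = 18.2% → Lakeview
Overall: Lakeview 161/175 = 92.0%, Northfield 215/268 = 80.2% → Lakeview
Lakeview wins overall and in every credit group — no reversal.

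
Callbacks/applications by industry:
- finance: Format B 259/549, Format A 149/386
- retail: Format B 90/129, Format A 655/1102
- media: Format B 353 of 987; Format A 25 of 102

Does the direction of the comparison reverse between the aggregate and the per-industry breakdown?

Finance: Format B 259/549 = 47.2%, Format A 149/386 = 38.6% → Format B
Retail: Format B 90/129 = 69.8%, Format A 655/1102 = 59.4% → Format B
Media: Format B 353/987 = 35.8%, Format A 25/102 = 24.5% → Format B
Overall: Format B 702/1665 = 42.2%, Format A 829/1590 = 52.1% → Format A
Format B wins each industry group but Format A wins overall — the comparison reverses. Format B's applications skew toward media, which has a lower base rate.

Yes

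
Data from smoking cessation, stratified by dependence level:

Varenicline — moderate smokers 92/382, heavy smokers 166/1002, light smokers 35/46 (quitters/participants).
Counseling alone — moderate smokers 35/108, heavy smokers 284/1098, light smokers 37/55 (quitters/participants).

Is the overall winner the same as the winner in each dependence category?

No

Moderate smokers: varenicline 92/382 = 24.1%, counseling alone 35/108 = 32.4% → counseling alone
Heavy smokers: varenicline 166/1002 = 16.6%, counseling alone 284/1098 = 25.9% → counseling alone
Light smokers: varenicline 35/46 = 76.1%, counseling alone 37/55 = 67.3% → varenicline
Overall: varenicline 293/1430 = 20.5%, counseling alone 356/1261 = 28.2% → counseling alone
Neither sweeps: varenicline wins 1 of 3 groups, counseling alone wins 2. Counseling alone wins overall but not every group — no Simpson reversal.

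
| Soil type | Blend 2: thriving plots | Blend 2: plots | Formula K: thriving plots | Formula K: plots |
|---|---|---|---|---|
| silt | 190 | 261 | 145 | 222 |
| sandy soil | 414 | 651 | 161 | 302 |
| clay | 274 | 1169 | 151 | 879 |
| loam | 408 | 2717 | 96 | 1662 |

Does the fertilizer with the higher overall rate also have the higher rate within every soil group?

Silt: Blend 2 190/261 = 72.8%, Formula K 145/222 = 65.3% → Blend 2
Sandy soil: Blend 2 414/651 = 63.6%, Formula K 161/302 = 53.3% → Blend 2
Clay: Blend 2 274/1169 = 23.4%, Formula K 151/879 = 17.2% → Blend 2
Loam: Blend 2 408/2717 = 15.0%, Formula K 96/1662 = 5.8% → Blend 2
Overall: Blend 2 1286/4798 = 26.8%, Formula K 553/3065 = 18.0% → Blend 2
Blend 2 wins overall and in every soil group — no reversal.

Yes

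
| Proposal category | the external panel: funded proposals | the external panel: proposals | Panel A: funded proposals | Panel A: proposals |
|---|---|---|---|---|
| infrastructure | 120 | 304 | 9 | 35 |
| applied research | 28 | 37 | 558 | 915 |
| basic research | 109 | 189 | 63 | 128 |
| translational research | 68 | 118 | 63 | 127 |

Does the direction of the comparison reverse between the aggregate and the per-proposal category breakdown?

Yes

Infrastructure: the external panel 120/304 = 39.5%, Panel A 9/35 = 25.7% → the external panel
Applied research: the external panel 28/37 = 75.7%, Panel A 558/915 = 61.0% → the external panel
Basic research: the external panel 109/189 = 57.7%, Panel A 63/128 = 49.2% → the external panel
Translational research: the external panel 68/118 = 57.6%, Panel A 63/127 = 49.6% → the external panel
Overall: the external panel 325/648 = 50.2%, Panel A 693/1205 = 57.5% → Panel A
The external panel wins each proposal group but Panel A wins overall — the comparison reverses. The external panel's proposals skew toward infrastructure, which has a lower base rate.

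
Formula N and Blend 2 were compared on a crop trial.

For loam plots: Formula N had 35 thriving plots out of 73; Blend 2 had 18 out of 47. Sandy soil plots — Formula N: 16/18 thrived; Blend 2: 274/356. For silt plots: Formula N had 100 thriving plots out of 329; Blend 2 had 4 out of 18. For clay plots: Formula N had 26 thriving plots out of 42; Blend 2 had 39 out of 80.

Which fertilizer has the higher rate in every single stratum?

Formula N

Loam: Formula N 35/73 = 47.9%, Blend 2 18/47 = 38.3% → Formula N
Sandy soil: Formula N 16/18 = 88.9%, Blend 2 274/356 = 77.0% → Formula N
Silt: Formula N 100/329 = 30.4%, Blend 2 4/18 = 22.2% → Formula N
Clay: Formula N 26/42 = 61.9%, Blend 2 39/80 = 48.8% → Formula N
Formula N has the higher rate in all 4 groups.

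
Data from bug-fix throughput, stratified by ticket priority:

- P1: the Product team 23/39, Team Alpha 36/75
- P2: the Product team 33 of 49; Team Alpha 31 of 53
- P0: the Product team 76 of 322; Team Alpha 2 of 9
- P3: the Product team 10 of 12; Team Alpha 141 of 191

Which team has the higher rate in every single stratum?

the Product team

P1: the Product team 23/39 = 59.0%, Team Alpha 36/75 = 48.0% → the Product team
P2: the Product team 33/49 = 67.3%, Team Alpha 31/53 = 58.5% → the Product team
P0: the Product team 76/322 = 23.6%, Team Alpha 2/9 = 22.2% → the Product team
P3: the Product team 10/12 = 83.3%, Team Alpha 141/191 = 73.8% → the Product team
The Product team has the higher rate in all 4 groups.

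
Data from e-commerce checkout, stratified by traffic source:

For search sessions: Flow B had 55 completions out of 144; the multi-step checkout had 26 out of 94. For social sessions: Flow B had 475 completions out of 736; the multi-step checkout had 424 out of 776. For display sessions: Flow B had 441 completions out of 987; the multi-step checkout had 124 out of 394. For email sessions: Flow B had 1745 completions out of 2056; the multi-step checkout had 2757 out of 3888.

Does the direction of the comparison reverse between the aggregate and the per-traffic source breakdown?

No

Search: Flow B 55/144 = 38.2%, the multi-step checkout 26/94 = 27.7% → Flow B
Social: Flow B 475/736 = 64.5%, the multi-step checkout 424/776 = 54.6% → Flow B
Display: Flow B 441/987 = 44.7%, the multi-step checkout 124/394 = 31.5% → Flow B
Email: Flow B 1745/2056 = 84.9%, the multi-step checkout 2757/3888 = 70.9% → Flow B
Overall: Flow B 2716/3923 = 69.2%, the multi-step checkout 3331/5152 = 64.7% → Flow B
Flow B wins overall and in every traffic group — no reversal.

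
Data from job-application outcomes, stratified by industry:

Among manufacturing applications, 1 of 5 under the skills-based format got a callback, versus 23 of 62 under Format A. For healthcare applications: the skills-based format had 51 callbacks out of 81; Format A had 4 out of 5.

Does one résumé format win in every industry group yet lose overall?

Manufacturing: the skills-based format 1/5 = 20.0%, Format A 23/62 = 37.1% → Format A
Healthcare: the skills-based format 51/81 = 63.0%, Format A 4/5 = 80.0% → Format A
Overall: the skills-based format 52/86 = 60.5%, Format A 27/67 = 40.3% → the skills-based format
Format A wins each industry group but the skills-based format wins overall — the comparison reverses. Format A's applications skew toward manufacturing, which has a lower base rate.

Yes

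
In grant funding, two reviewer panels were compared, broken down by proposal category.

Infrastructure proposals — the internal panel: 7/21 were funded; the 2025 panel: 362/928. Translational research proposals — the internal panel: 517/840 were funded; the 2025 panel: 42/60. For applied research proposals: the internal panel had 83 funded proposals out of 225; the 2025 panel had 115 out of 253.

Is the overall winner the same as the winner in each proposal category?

Infrastructure: the internal panel 7/21 = 33.3%, the 2025 panel 362/928 = 39.0% → the 2025 panel
Translational research: the internal panel 517/840 = 61.5%, the 2025 panel 42/60 = 70.0% → the 2025 panel
Applied research: the internal panel 83/225 = 36.9%, the 2025 panel 115/253 = 45.5% → the 2025 panel
Overall: the internal panel 607/1086 = 55.9%, the 2025 panel 519/1241 = 41.8% → the internal panel
The 2025 panel wins each proposal group but the internal panel wins overall — the comparison reverses. The 2025 panel's proposals skew toward infrastructure, which has a lower base rate.

No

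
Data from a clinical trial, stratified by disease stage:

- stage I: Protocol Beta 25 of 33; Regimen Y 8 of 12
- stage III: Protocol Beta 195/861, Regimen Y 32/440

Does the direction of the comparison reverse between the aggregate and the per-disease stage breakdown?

No

Stage I: Protocol Beta 25/33 = 75.8%, Regimen Y 8/12 = 66.7% → Protocol Beta
Stage III: Protocol Beta 195/861 = 22.6%, Regimen Y 32/440 = 7.3% → Protocol Beta
Overall: Protocol Beta 220/894 = 24.6%, Regimen Y 40/452 = 8.8% → Protocol Beta
Protocol Beta wins overall and in every disease group — no reversal.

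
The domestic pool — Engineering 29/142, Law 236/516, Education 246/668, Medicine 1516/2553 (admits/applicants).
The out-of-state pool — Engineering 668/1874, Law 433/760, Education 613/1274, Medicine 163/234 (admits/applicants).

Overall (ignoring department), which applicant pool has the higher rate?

the domestic pool

Engineering: the domestic pool 29/142 = 20.4%, the out-of-state pool 668/1874 = 35.6% → the out-of-state pool
Law: the domestic pool 236/516 = 45.7%, the out-of-state pool 433/760 = 57.0% → the out-of-state pool
Education: the domestic pool 246/668 = 36.8%, the out-of-state pool 613/1274 = 48.1% → the out-of-state pool
Medicine: the domestic pool 1516/2553 = 59.4%, the out-of-state pool 163/234 = 69.7% → the out-of-state pool
Overall: the domestic pool 2027/3879 = 52.3%, the out-of-state pool 1877/4142 = 45.3% → the domestic pool
(The out-of-state pool wins every department group but the domestic pool wins overall — the out-of-state pool's applicants skew toward the low-rate Engineering group.)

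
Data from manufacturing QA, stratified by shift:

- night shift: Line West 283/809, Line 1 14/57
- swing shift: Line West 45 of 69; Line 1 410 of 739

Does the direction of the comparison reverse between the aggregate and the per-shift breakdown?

Night shift: Line West 283/809 = 35.0%, Line 1 14/57 = 24.6% → Line West
Swing shift: Line West 45/69 = 65.2%, Line 1 410/739 = 55.5% → Line West
Overall: Line West 328/878 = 37.4%, Line 1 424/796 = 53.3% → Line 1
Line West wins each shift group but Line 1 wins overall — the comparison reverses. Line West's units skew toward night shift, which has a lower base rate.

Yes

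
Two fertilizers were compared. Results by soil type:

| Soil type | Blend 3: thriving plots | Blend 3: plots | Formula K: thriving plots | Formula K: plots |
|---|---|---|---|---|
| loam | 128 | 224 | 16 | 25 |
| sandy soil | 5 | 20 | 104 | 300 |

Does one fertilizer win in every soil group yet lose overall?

Yes

Loam: Blend 3 128/224 = 57.1%, Formula K 16/25 = 64.0% → Formula K
Sandy soil: Blend 3 5/20 = 25.0%, Formula K 104/300 = 34.7% → Formula K
Overall: Blend 3 133/244 = 54.5%, Formula K 120/325 = 36.9% → Blend 3
Formula K wins each soil group but Blend 3 wins overall — the comparison reverses. Formula K's plots skew toward sandy soil, which has a lower base rate.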